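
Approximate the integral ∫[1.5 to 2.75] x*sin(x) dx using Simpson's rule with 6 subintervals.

f(x) = x*sin(x)
a = 1.5, b = 2.75, n = 6
h = (b - a)/n = 0.208333

Simpson's rule: (h/3)[f(x₀) + 4f(x₁) + 2f(x₂) + ... + f(xₙ)]

x_0 = 1.5000, f(x_0) = 1.496242, coefficient = 1
x_1 = 1.7083, f(x_1) = 1.692201, coefficient = 4
x_2 = 1.9167, f(x_2) = 1.803163, coefficient = 2
x_3 = 2.1250, f(x_3) = 1.806930, coefficient = 4
x_4 = 2.3333, f(x_4) = 1.687200, coefficient = 2
x_5 = 2.5417, f(x_5) = 1.434978, coefficient = 4
x_6 = 2.7500, f(x_6) = 1.049568, coefficient = 1

I ≈ (0.208333/3) × 29.262970 = 2.032151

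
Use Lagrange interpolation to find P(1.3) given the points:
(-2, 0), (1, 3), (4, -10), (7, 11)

Lagrange interpolation formula:
P(x) = Σ yᵢ × Lᵢ(x)
where Lᵢ(x) = Π_{j≠i} (x - xⱼ)/(xᵢ - xⱼ)

L_0(1.3) = (1.3 - 1)/(-2 - 1) × (1.3 - 4)/(-2 - 4) × (1.3 - 7)/(-2 - 7) = -0.028500
L_1(1.3) = (1.3 - (-2))/(1 - (-2)) × (1.3 - 4)/(1 - 4) × (1.3 - 7)/(1 - 7) = 0.940500
L_2(1.3) = (1.3 - (-2))/(4 - (-2)) × (1.3 - 1)/(4 - 1) × (1.3 - 7)/(4 - 7) = 0.104500
L_3(1.3) = (1.3 - (-2))/(7 - (-2)) × (1.3 - 1)/(7 - 1) × (1.3 - 4)/(7 - 4) = -0.016500

P(1.3) = 0×L_0(1.3) + 3×L_1(1.3) + (-10)×L_2(1.3) + 11×L_3(1.3)
P(1.3) = 1.595000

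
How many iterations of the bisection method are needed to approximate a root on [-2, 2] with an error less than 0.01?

We need (b-a)/2^n ≤ 0.01
(2 - (-2))/2^n ≤ 0.01
4/2^n ≤ 0.01
2^n ≥ 400
n ≥ log₂(400) = 8.64
n ≥ 9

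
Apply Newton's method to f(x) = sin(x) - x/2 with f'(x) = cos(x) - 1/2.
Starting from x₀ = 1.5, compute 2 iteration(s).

f(x) = sin(x) - x/2
f'(x) = cos(x) - 1/2
x₀ = 1.5

Newton-Raphson formula: x_{n+1} = x_n - f(x_n)/f'(x_n)

Iteration 1:
  f(1.500000) = 0.247495
  f'(1.500000) = -0.429263
  x_1 = 1.500000 - 0.247495/(-0.429263) = 2.076558
Iteration 2:
  f(2.076558) = -0.163473
  f'(2.076558) = -0.984474
  x_2 = 2.076558 - (-0.163473)/(-0.984474) = 1.910507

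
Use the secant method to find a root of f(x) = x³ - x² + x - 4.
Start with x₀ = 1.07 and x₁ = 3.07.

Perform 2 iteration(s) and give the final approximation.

f(x) = x³ - x² + x - 4
x₀ = 1.07, x₁ = 3.07

Secant formula: x_{n+1} = x_n - f(x_n)(x_n - x_{n-1})/(f(x_n) - f(x_{n-1}))

Iteration 1:
  f(1.070000) = -2.849857
  f(3.070000) = 18.579543
  x_2 = 3.070000 - 18.579543×(3.070000 - 1.070000)/(18.579543 - (-2.849857))
       = 1.335976
Iteration 2:
  f(3.070000) = 18.579543
  f(1.335976) = -2.064362
  x_3 = 1.335976 - (-2.064362)×(1.335976 - 3.070000)/(-2.064362 - 18.579543)
       = 1.509376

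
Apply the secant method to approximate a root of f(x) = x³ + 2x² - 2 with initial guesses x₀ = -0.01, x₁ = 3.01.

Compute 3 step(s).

f(x) = x³ + 2x² - 2
x₀ = -0.01, x₁ = 3.01

Secant formula: x_{n+1} = x_n - f(x_n)(x_n - x_{n-1})/(f(x_n) - f(x_{n-1}))

Iteration 1:
  f(-0.010000) = -1.999801
  f(3.010000) = 43.391101
  x_2 = 3.010000 - 43.391101×(3.010000 - (-0.010000))/(43.391101 - (-1.999801))
       = 0.123053
Iteration 2:
  f(3.010000) = 43.391101
  f(0.123053) = -1.967853
  x_3 = 0.123053 - (-1.967853)×(0.123053 - 3.010000)/(-1.967853 - 43.391101)
       = 0.248300
Iteration 3:
  f(0.123053) = -1.967853
  f(0.248300) = -1.861385
  x_4 = 0.248300 - (-1.861385)×(0.248300 - 0.123053)/(-1.861385 - (-1.967853))
       = 2.438021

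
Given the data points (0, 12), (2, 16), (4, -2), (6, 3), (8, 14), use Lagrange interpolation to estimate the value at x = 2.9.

Lagrange interpolation formula:
P(x) = Σ yᵢ × Lᵢ(x)
where Lᵢ(x) = Π_{j≠i} (x - xⱼ)/(xᵢ - xⱼ)

L_0(2.9) = (2.9 - 2)/(0 - 2) × (2.9 - 4)/(0 - 4) × (2.9 - 6)/(0 - 6) × (2.9 - 8)/(0 - 8) = -0.040760
L_1(2.9) = (2.9 - 0)/(2 - 0) × (2.9 - 4)/(2 - 4) × (2.9 - 6)/(2 - 6) × (2.9 - 8)/(2 - 8) = 0.525353
L_2(2.9) = (2.9 - 0)/(4 - 0) × (2.9 - 2)/(4 - 2) × (2.9 - 6)/(4 - 6) × (2.9 - 8)/(4 - 8) = 0.644752
L_3(2.9) = (2.9 - 0)/(6 - 0) × (2.9 - 2)/(6 - 2) × (2.9 - 4)/(6 - 4) × (2.9 - 8)/(6 - 8) = -0.152522
L_4(2.9) = (2.9 - 0)/(8 - 0) × (2.9 - 2)/(8 - 2) × (2.9 - 4)/(8 - 4) × (2.9 - 6)/(8 - 6) = 0.023177

P(2.9) = 12×L_0(2.9) + 16×L_1(2.9) + (-2)×L_2(2.9) + 3×L_3(2.9) + 14×L_4(2.9)
P(2.9) = 6.493942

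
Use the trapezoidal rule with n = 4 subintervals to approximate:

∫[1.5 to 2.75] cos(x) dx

f(x) = cos(x)
a = 1.5, b = 2.75, n = 4
h = (b - a)/n = 0.312500

Trapezoidal rule: (h/2)[f(x₀) + 2f(x₁) + 2f(x₂) + ... + f(xₙ)]

x_0 = 1.5000, f(x_0) = 0.070737, coefficient = 1
x_1 = 1.8125, f(x_1) = -0.239357, coefficient = 2
x_2 = 2.1250, f(x_2) = -0.526266, coefficient = 2
x_3 = 2.4375, f(x_3) = -0.762199, coefficient = 2
x_4 = 2.7500, f(x_4) = -0.924302, coefficient = 1

I ≈ (0.312500/2) × -3.909211 = -0.610814
Exact value: -0.615834
Error: 0.005020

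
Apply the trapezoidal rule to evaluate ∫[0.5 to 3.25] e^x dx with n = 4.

f(x) = e^x
a = 0.5, b = 3.25, n = 4
h = (b - a)/n = 0.687500

Trapezoidal rule: (h/2)[f(x₀) + 2f(x₁) + 2f(x₂) + ... + f(xₙ)]

x_0 = 0.5000, f(x_0) = 1.648721, coefficient = 1
x_1 = 1.1875, f(x_1) = 3.278874, coefficient = 2
x_2 = 1.8750, f(x_2) = 6.520819, coefficient = 2
x_3 = 2.5625, f(x_3) = 12.968197, coefficient = 2
x_4 = 3.2500, f(x_4) = 25.790340, coefficient = 1

I ≈ (0.687500/2) × 72.974842 = 25.085102
Exact value: 24.141619
Error: 0.943483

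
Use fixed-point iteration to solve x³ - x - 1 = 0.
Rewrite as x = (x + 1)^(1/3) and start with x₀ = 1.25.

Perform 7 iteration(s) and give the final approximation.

Equation: x³ - x - 1 = 0
Fixed-point form: x = (x + 1)^(1/3)
x₀ = 1.25

x_1 = g(1.250000) = 1.310371
x_2 = g(1.310371) = 1.321987
x_3 = g(1.321987) = 1.324199
x_4 = g(1.324199) = 1.324619
x_5 = g(1.324619) = 1.324699
x_6 = g(1.324699) = 1.324714
x_7 = g(1.324714) = 1.324717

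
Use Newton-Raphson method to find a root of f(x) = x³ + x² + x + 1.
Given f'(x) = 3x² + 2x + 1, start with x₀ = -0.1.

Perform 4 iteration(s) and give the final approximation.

f(x) = x³ + x² + x + 1
f'(x) = 3x² + 2x + 1
x₀ = -0.1

Newton-Raphson formula: x_{n+1} = x_n - f(x_n)/f'(x_n)

Iteration 1:
  f(-0.100000) = 0.909000
  f'(-0.100000) = 0.830000
  x_1 = -0.100000 - 0.909000/0.830000 = -1.195181
Iteration 2:
  f(-1.195181) = -0.473988
  f'(-1.195181) = 2.895009
  x_2 = -1.195181 - (-0.473988)/2.895009 = -1.031455
Iteration 3:
  f(-1.031455) = -0.064920
  f'(-1.031455) = 2.128788
  x_3 = -1.031455 - (-0.064920)/2.128788 = -1.000959
Iteration 4:
  f(-1.000959) = -0.001919
  f'(-1.000959) = 2.003838
  x_4 = -1.000959 - (-0.001919)/2.003838 = -1.000001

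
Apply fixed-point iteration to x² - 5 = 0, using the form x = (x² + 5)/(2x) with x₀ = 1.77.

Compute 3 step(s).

Equation: x² - 5 = 0
Fixed-point form: x = (x² + 5)/(2x)
x₀ = 1.77

x_1 = g(1.770000) = 2.297429
x_2 = g(2.297429) = 2.236887
x_3 = g(2.236887) = 2.236068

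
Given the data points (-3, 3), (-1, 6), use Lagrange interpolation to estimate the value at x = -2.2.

Lagrange interpolation formula:
P(x) = Σ yᵢ × Lᵢ(x)
where Lᵢ(x) = Π_{j≠i} (x - xⱼ)/(xᵢ - xⱼ)

L_0(-2.2) = (-2.2 - (-1))/(-3 - (-1)) = 0.600000
L_1(-2.2) = (-2.2 - (-3))/(-1 - (-3)) = 0.400000

P(-2.2) = 3×L_0(-2.2) + 6×L_1(-2.2)
P(-2.2) = 4.200000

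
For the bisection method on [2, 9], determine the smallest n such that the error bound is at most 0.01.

We need (b-a)/2^n ≤ 0.01
(9 - 2)/2^n ≤ 0.01
7/2^n ≤ 0.01
2^n ≥ 700
n ≥ log₂(700) = 9.45
n ≥ 10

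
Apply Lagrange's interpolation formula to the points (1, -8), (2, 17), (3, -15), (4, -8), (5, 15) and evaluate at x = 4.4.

Lagrange interpolation formula:
P(x) = Σ yᵢ × Lᵢ(x)
where Lᵢ(x) = Π_{j≠i} (x - xⱼ)/(xᵢ - xⱼ)

L_0(4.4) = (4.4 - 2)/(1 - 2) × (4.4 - 3)/(1 - 3) × (4.4 - 4)/(1 - 4) × (4.4 - 5)/(1 - 5) = -0.033600
L_1(4.4) = (4.4 - 1)/(2 - 1) × (4.4 - 3)/(2 - 3) × (4.4 - 4)/(2 - 4) × (4.4 - 5)/(2 - 5) = 0.190400
L_2(4.4) = (4.4 - 1)/(3 - 1) × (4.4 - 2)/(3 - 2) × (4.4 - 4)/(3 - 4) × (4.4 - 5)/(3 - 5) = -0.489600
L_3(4.4) = (4.4 - 1)/(4 - 1) × (4.4 - 2)/(4 - 2) × (4.4 - 3)/(4 - 3) × (4.4 - 5)/(4 - 5) = 1.142400
L_4(4.4) = (4.4 - 1)/(5 - 1) × (4.4 - 2)/(5 - 2) × (4.4 - 3)/(5 - 3) × (4.4 - 4)/(5 - 4) = 0.190400

P(4.4) = (-8)×L_0(4.4) + 17×L_1(4.4) + (-15)×L_2(4.4) + (-8)×L_3(4.4) + 15×L_4(4.4)
P(4.4) = 4.566400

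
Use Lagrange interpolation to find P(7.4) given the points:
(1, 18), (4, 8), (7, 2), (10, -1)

Lagrange interpolation formula:
P(x) = Σ yᵢ × Lᵢ(x)
where Lᵢ(x) = Π_{j≠i} (x - xⱼ)/(xᵢ - xⱼ)

L_0(7.4) = (7.4 - 4)/(1 - 4) × (7.4 - 7)/(1 - 7) × (7.4 - 10)/(1 - 10) = 0.021827
L_1(7.4) = (7.4 - 1)/(4 - 1) × (7.4 - 7)/(4 - 7) × (7.4 - 10)/(4 - 10) = -0.123259
L_2(7.4) = (7.4 - 1)/(7 - 1) × (7.4 - 4)/(7 - 4) × (7.4 - 10)/(7 - 10) = 1.047704
L_3(7.4) = (7.4 - 1)/(10 - 1) × (7.4 - 4)/(10 - 4) × (7.4 - 7)/(10 - 7) = 0.053728

P(7.4) = 18×L_0(7.4) + 8×L_1(7.4) + 2×L_2(7.4) + (-1)×L_3(7.4)
P(7.4) = 1.448494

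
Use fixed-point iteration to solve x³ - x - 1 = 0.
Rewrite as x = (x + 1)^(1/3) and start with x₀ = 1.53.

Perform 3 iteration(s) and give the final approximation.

Equation: x³ - x - 1 = 0
Fixed-point form: x = (x + 1)^(1/3)
x₀ = 1.53

x_1 = g(1.530000) = 1.362616
x_2 = g(1.362616) = 1.331878
x_3 = g(1.331878) = 1.326077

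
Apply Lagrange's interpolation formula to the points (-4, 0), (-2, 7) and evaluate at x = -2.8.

Lagrange interpolation formula:
P(x) = Σ yᵢ × Lᵢ(x)
where Lᵢ(x) = Π_{j≠i} (x - xⱼ)/(xᵢ - xⱼ)

L_0(-2.8) = (-2.8 - (-2))/(-4 - (-2)) = 0.400000
L_1(-2.8) = (-2.8 - (-4))/(-2 - (-4)) = 0.600000

P(-2.8) = 0×L_0(-2.8) + 7×L_1(-2.8)
P(-2.8) = 4.200000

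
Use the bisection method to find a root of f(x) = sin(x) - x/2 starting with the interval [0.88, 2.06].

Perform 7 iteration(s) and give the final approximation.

f(x) = sin(x) - x/2
Initial interval: [0.88, 2.06]

Iteration 1:
  c_1 = (0.880000 + 2.060000)/2 = 1.470000
  f(c_1) = f(1.470000) = 0.259924
  f(a) × f(c) ≥ 0, new interval: [1.470000, 2.060000]
Iteration 2:
  c_2 = (1.470000 + 2.060000)/2 = 1.765000
  f(c_2) = f(1.765000) = 0.098702
  f(a) × f(c) ≥ 0, new interval: [1.765000, 2.060000]
Iteration 3:
  c_3 = (1.765000 + 2.060000)/2 = 1.912500
  f(c_3) = f(1.912500) = -0.014065
  f(a) × f(c) < 0, new interval: [1.765000, 1.912500]
Iteration 4:
  c_4 = (1.765000 + 1.912500)/2 = 1.838750
  f(c_4) = f(1.838750) = 0.044940
  f(a) × f(c) ≥ 0, new interval: [1.838750, 1.912500]
Iteration 5:
  c_5 = (1.838750 + 1.912500)/2 = 1.875625
  f(c_5) = f(1.875625) = 0.016086
  f(a) × f(c) ≥ 0, new interval: [1.875625, 1.912500]
Iteration 6:
  c_6 = (1.875625 + 1.912500)/2 = 1.894062
  f(c_6) = f(1.894062) = 0.001172
  f(a) × f(c) ≥ 0, new interval: [1.894062, 1.912500]
Iteration 7:
  c_7 = (1.894062 + 1.912500)/2 = 1.903281
  f(c_7) = f(1.903281) = -0.006406
  f(a) × f(c) < 0, new interval: [1.894062, 1.903281]

After 7 iteration(s), the approximation is c_7 = 1.903281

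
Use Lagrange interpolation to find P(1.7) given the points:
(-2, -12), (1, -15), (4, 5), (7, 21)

Lagrange interpolation formula:
P(x) = Σ yᵢ × Lᵢ(x)
where Lᵢ(x) = Π_{j≠i} (x - xⱼ)/(xᵢ - xⱼ)

L_0(1.7) = (1.7 - 1)/(-2 - 1) × (1.7 - 4)/(-2 - 4) × (1.7 - 7)/(-2 - 7) = -0.052673
L_1(1.7) = (1.7 - (-2))/(1 - (-2)) × (1.7 - 4)/(1 - 4) × (1.7 - 7)/(1 - 7) = 0.835241
L_2(1.7) = (1.7 - (-2))/(4 - (-2)) × (1.7 - 1)/(4 - 1) × (1.7 - 7)/(4 - 7) = 0.254204
L_3(1.7) = (1.7 - (-2))/(7 - (-2)) × (1.7 - 1)/(7 - 1) × (1.7 - 4)/(7 - 4) = -0.036772

P(1.7) = (-12)×L_0(1.7) + (-15)×L_1(1.7) + 5×L_2(1.7) + 21×L_3(1.7)
P(1.7) = -11.397722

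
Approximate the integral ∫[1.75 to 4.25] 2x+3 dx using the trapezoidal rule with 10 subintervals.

f(x) = 2x+3
a = 1.75, b = 4.25, n = 10
h = (b - a)/n = 0.250000

Trapezoidal rule: (h/2)[f(x₀) + 2f(x₁) + 2f(x₂) + ... + f(xₙ)]

x_0 = 1.7500, f(x_0) = 6.500000, coefficient = 1
x_1 = 2.0000, f(x_1) = 7.000000, coefficient = 2
x_2 = 2.2500, f(x_2) = 7.500000, coefficient = 2
x_3 = 2.5000, f(x_3) = 8.000000, coefficient = 2
x_4 = 2.7500, f(x_4) = 8.500000, coefficient = 2
x_5 = 3.0000, f(x_5) = 9.000000, coefficient = 2
x_6 = 3.2500, f(x_6) = 9.500000, coefficient = 2
x_7 = 3.5000, f(x_7) = 10.000000, coefficient = 2
x_8 = 3.7500, f(x_8) = 10.500000, coefficient = 2
x_9 = 4.0000, f(x_9) = 11.000000, coefficient = 2
x_10 = 4.2500, f(x_10) = 11.500000, coefficient = 1

I ≈ (0.250000/2) × 180.000000 = 22.500000
Exact value: 22.500000
Error: 0.000000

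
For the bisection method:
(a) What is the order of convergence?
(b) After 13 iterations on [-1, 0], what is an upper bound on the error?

(a) Bisection has linear (order 1) convergence; the error is halved each step.

(b) Error bound = (b-a)/2^n = (0 - (-1))/2^{13}
    = 1/2^{13}

(a) 1 (linear); (b) error ≤ 1.22e-04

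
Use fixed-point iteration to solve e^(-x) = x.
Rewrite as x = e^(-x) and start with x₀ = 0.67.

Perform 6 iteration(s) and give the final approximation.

Equation: e^(-x) = x
Fixed-point form: x = e^(-x)
x₀ = 0.67

x_1 = g(0.670000) = 0.511709
x_2 = g(0.511709) = 0.599470
x_3 = g(0.599470) = 0.549102
x_4 = g(0.549102) = 0.577468
x_5 = g(0.577468) = 0.561318
x_6 = g(0.561318) = 0.570457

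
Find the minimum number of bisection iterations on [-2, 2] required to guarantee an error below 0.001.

We need (b-a)/2^n ≤ 0.001
(2 - (-2))/2^n ≤ 0.001
4/2^n ≤ 0.001
2^n ≥ 4000
n ≥ log₂(4000) = 11.97
n ≥ 12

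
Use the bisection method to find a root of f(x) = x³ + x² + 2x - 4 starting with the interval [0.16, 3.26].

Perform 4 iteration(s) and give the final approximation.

f(x) = x³ + x² + 2x - 4
Initial interval: [0.16, 3.26]

Iteration 1:
  c_1 = (0.160000 + 3.260000)/2 = 1.710000
  f(c_1) = f(1.710000) = 7.344311
  f(a) × f(c) < 0, new interval: [0.160000, 1.710000]
Iteration 2:
  c_2 = (0.160000 + 1.710000)/2 = 0.935000
  f(c_2) = f(0.935000) = -0.438375
  f(a) × f(c) ≥ 0, new interval: [0.935000, 1.710000]
Iteration 3:
  c_3 = (0.935000 + 1.710000)/2 = 1.322500
  f(c_3) = f(1.322500) = 2.707067
  f(a) × f(c) < 0, new interval: [0.935000, 1.322500]
Iteration 4:
  c_4 = (0.935000 + 1.322500)/2 = 1.128750
  f(c_4) = f(1.128750) = 0.969690
  f(a) × f(c) < 0, new interval: [0.935000, 1.128750]

After 4 iteration(s), the approximation is c_4 = 1.128750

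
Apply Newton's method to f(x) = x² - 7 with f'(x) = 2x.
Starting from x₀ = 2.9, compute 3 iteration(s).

f(x) = x² - 7
f'(x) = 2x
x₀ = 2.9

Newton-Raphson formula: x_{n+1} = x_n - f(x_n)/f'(x_n)

Iteration 1:
  f(2.900000) = 1.410000
  f'(2.900000) = 5.800000
  x_1 = 2.900000 - 1.410000/5.800000 = 2.656897
Iteration 2:
  f(2.656897) = 0.059099
  f'(2.656897) = 5.313793
  x_2 = 2.656897 - 0.059099/5.313793 = 2.645775
Iteration 3:
  f(2.645775) = 0.000124
  f'(2.645775) = 5.291549
  x_3 = 2.645775 - 0.000124/5.291549 = 2.645751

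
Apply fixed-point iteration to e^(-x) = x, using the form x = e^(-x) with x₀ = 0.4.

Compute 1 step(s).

Equation: e^(-x) = x
Fixed-point form: x = e^(-x)
x₀ = 0.4

x_1 = g(0.400000) = 0.670320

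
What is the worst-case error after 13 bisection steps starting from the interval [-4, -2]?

Bisection error bound: |error| ≤ (b-a)/2^n
|error| ≤ (-2 - (-4))/2^13 = 2/2^13
|error| ≤ 0.0002441406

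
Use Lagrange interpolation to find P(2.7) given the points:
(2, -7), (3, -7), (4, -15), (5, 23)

Lagrange interpolation formula:
P(x) = Σ yᵢ × Lᵢ(x)
where Lᵢ(x) = Π_{j≠i} (x - xⱼ)/(xᵢ - xⱼ)

L_0(2.7) = (2.7 - 3)/(2 - 3) × (2.7 - 4)/(2 - 4) × (2.7 - 5)/(2 - 5) = 0.149500
L_1(2.7) = (2.7 - 2)/(3 - 2) × (2.7 - 4)/(3 - 4) × (2.7 - 5)/(3 - 5) = 1.046500
L_2(2.7) = (2.7 - 2)/(4 - 2) × (2.7 - 3)/(4 - 3) × (2.7 - 5)/(4 - 5) = -0.241500
L_3(2.7) = (2.7 - 2)/(5 - 2) × (2.7 - 3)/(5 - 3) × (2.7 - 4)/(5 - 4) = 0.045500

P(2.7) = (-7)×L_0(2.7) + (-7)×L_1(2.7) + (-15)×L_2(2.7) + 23×L_3(2.7)
P(2.7) = -3.703000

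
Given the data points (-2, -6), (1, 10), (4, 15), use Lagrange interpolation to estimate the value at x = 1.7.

Lagrange interpolation formula:
P(x) = Σ yᵢ × Lᵢ(x)
where Lᵢ(x) = Π_{j≠i} (x - xⱼ)/(xᵢ - xⱼ)

L_0(1.7) = (1.7 - 1)/(-2 - 1) × (1.7 - 4)/(-2 - 4) = -0.089444
L_1(1.7) = (1.7 - (-2))/(1 - (-2)) × (1.7 - 4)/(1 - 4) = 0.945556
L_2(1.7) = (1.7 - (-2))/(4 - (-2)) × (1.7 - 1)/(4 - 1) = 0.143889

P(1.7) = (-6)×L_0(1.7) + 10×L_1(1.7) + 15×L_2(1.7)
P(1.7) = 12.150556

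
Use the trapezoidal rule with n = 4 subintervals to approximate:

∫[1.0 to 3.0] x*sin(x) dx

f(x) = x*sin(x)
a = 1.0, b = 3.0, n = 4
h = (b - a)/n = 0.500000

Trapezoidal rule: (h/2)[f(x₀) + 2f(x₁) + 2f(x₂) + ... + f(xₙ)]

x_0 = 1.0000, f(x_0) = 0.841471, coefficient = 1
x_1 = 1.5000, f(x_1) = 1.496242, coefficient = 2
x_2 = 2.0000, f(x_2) = 1.818595, coefficient = 2
x_3 = 2.5000, f(x_3) = 1.496180, coefficient = 2
x_4 = 3.0000, f(x_4) = 0.423360, coefficient = 1

I ≈ (0.500000/2) × 10.886866 = 2.721717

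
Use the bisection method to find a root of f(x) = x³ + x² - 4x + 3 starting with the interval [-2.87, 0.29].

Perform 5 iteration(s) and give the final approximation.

f(x) = x³ + x² - 4x + 3
Initial interval: [-2.87, 0.29]

Iteration 1:
  c_1 = (-2.870000 + 0.290000)/2 = -1.290000
  f(c_1) = f(-1.290000) = 7.677411
  f(a) × f(c) < 0, new interval: [-2.870000, -1.290000]
Iteration 2:
  c_2 = (-2.870000 + (-1.290000))/2 = -2.080000
  f(c_2) = f(-2.080000) = 6.647488
  f(a) × f(c) < 0, new interval: [-2.870000, -2.080000]
Iteration 3:
  c_3 = (-2.870000 + (-2.080000))/2 = -2.475000
  f(c_3) = f(-2.475000) = 3.864703
  f(a) × f(c) < 0, new interval: [-2.870000, -2.475000]
Iteration 4:
  c_4 = (-2.870000 + (-2.475000))/2 = -2.672500
  f(c_4) = f(-2.672500) = 1.744576
  f(a) × f(c) < 0, new interval: [-2.870000, -2.672500]
Iteration 5:
  c_5 = (-2.870000 + (-2.672500))/2 = -2.771250
  f(c_5) = f(-2.771250) = 0.482107
  f(a) × f(c) < 0, new interval: [-2.870000, -2.771250]

After 5 iteration(s), the approximation is c_5 = -2.771250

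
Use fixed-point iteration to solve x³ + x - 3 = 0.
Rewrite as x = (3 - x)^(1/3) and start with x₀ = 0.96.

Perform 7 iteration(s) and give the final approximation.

Equation: x³ + x - 3 = 0
Fixed-point form: x = (3 - x)^(1/3)
x₀ = 0.96

x_1 = g(0.960000) = 1.268265
x_2 = g(1.268265) = 1.200864
x_3 = g(1.200864) = 1.216246
x_4 = g(1.216246) = 1.212770
x_5 = g(1.212770) = 1.213557
x_6 = g(1.213557) = 1.213379
x_7 = g(1.213379) = 1.213419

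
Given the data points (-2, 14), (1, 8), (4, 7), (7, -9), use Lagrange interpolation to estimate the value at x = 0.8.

Lagrange interpolation formula:
P(x) = Σ yᵢ × Lᵢ(x)
where Lᵢ(x) = Π_{j≠i} (x - xⱼ)/(xᵢ - xⱼ)

L_0(0.8) = (0.8 - 1)/(-2 - 1) × (0.8 - 4)/(-2 - 4) × (0.8 - 7)/(-2 - 7) = 0.024494
L_1(0.8) = (0.8 - (-2))/(1 - (-2)) × (0.8 - 4)/(1 - 4) × (0.8 - 7)/(1 - 7) = 1.028741
L_2(0.8) = (0.8 - (-2))/(4 - (-2)) × (0.8 - 1)/(4 - 1) × (0.8 - 7)/(4 - 7) = -0.064296
L_3(0.8) = (0.8 - (-2))/(7 - (-2)) × (0.8 - 1)/(7 - 1) × (0.8 - 4)/(7 - 4) = 0.011062

P(0.8) = 14×L_0(0.8) + 8×L_1(0.8) + 7×L_2(0.8) + (-9)×L_3(0.8)
P(0.8) = 8.023210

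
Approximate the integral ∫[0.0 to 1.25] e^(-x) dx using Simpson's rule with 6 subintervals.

f(x) = e^(-x)
a = 0.0, b = 1.25, n = 6
h = (b - a)/n = 0.208333

Simpson's rule: (h/3)[f(x₀) + 4f(x₁) + 2f(x₂) + ... + f(xₙ)]

x_0 = 0.0000, f(x_0) = 1.000000, coefficient = 1
x_1 = 0.2083, f(x_1) = 0.811936, coefficient = 4
x_2 = 0.4167, f(x_2) = 0.659241, coefficient = 2
x_3 = 0.6250, f(x_3) = 0.535261, coefficient = 4
x_4 = 0.8333, f(x_4) = 0.434598, coefficient = 2
x_5 = 1.0417, f(x_5) = 0.352866, coefficient = 4
x_6 = 1.2500, f(x_6) = 0.286505, coefficient = 1

I ≈ (0.208333/3) × 10.274438 = 0.713503
Exact value: 0.713495
Error: 0.000007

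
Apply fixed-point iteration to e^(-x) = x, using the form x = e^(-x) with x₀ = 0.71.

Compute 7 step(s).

Equation: e^(-x) = x
Fixed-point form: x = e^(-x)
x₀ = 0.71

x_1 = g(0.710000) = 0.491644
x_2 = g(0.491644) = 0.611620
x_3 = g(0.611620) = 0.542471
x_4 = g(0.542471) = 0.581310
x_5 = g(0.581310) = 0.559165
x_6 = g(0.559165) = 0.571686
x_7 = g(0.571686) = 0.564573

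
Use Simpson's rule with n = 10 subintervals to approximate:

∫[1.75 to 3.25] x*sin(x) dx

f(x) = x*sin(x)
a = 1.75, b = 3.25, n = 10
h = (b - a)/n = 0.150000

Simpson's rule: (h/3)[f(x₀) + 4f(x₁) + 2f(x₂) + ... + f(xₙ)]

x_0 = 1.7500, f(x_0) = 1.721975, coefficient = 1
x_1 = 1.9000, f(x_1) = 1.797970, coefficient = 4
x_2 = 2.0500, f(x_2) = 1.819093, coefficient = 2
x_3 = 2.2000, f(x_3) = 1.778692, coefficient = 4
x_4 = 2.3500, f(x_4) = 1.671962, coefficient = 2
x_5 = 2.5000, f(x_5) = 1.496180, coefficient = 4
x_6 = 2.6500, f(x_6) = 1.250881, coefficient = 2
x_7 = 2.8000, f(x_7) = 0.937967, coefficient = 4
x_8 = 2.9500, f(x_8) = 0.561747, coefficient = 2
x_9 = 3.1000, f(x_9) = 0.128900, coefficient = 4
x_10 = 3.2500, f(x_10) = -0.351634, coefficient = 1

I ≈ (0.150000/3) × 36.536545 = 1.826827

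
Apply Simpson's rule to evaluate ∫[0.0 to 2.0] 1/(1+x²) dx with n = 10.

f(x) = 1/(1+x²)
a = 0.0, b = 2.0, n = 10
h = (b - a)/n = 0.200000

Simpson's rule: (h/3)[f(x₀) + 4f(x₁) + 2f(x₂) + ... + f(xₙ)]

x_0 = 0.0000, f(x_0) = 1.000000, coefficient = 1
x_1 = 0.2000, f(x_1) = 0.961538, coefficient = 4
x_2 = 0.4000, f(x_2) = 0.862069, coefficient = 2
x_3 = 0.6000, f(x_3) = 0.735294, coefficient = 4
x_4 = 0.8000, f(x_4) = 0.609756, coefficient = 2
x_5 = 1.0000, f(x_5) = 0.500000, coefficient = 4
x_6 = 1.2000, f(x_6) = 0.409836, coefficient = 2
x_7 = 1.4000, f(x_7) = 0.337838, coefficient = 4
x_8 = 1.6000, f(x_8) = 0.280899, coefficient = 2
x_9 = 1.8000, f(x_9) = 0.235849, coefficient = 4
x_10 = 2.0000, f(x_10) = 0.200000, coefficient = 1

I ≈ (0.200000/3) × 16.607198 = 1.107147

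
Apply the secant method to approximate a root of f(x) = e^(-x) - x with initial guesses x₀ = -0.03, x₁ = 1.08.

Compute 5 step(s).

f(x) = e^(-x) - x
x₀ = -0.03, x₁ = 1.08

Secant formula: x_{n+1} = x_n - f(x_n)(x_n - x_{n-1})/(f(x_n) - f(x_{n-1}))

Iteration 1:
  f(-0.030000) = 1.060455
  f(1.080000) = -0.740404
  x_2 = 1.080000 - (-0.740404)×(1.080000 - (-0.030000))/(-0.740404 - 1.060455)
       = 0.623635
Iteration 2:
  f(1.080000) = -0.740404
  f(0.623635) = -0.087642
  x_3 = 0.623635 - (-0.087642)×(0.623635 - 1.080000)/(-0.087642 - (-0.740404))
       = 0.562362
Iteration 3:
  f(0.623635) = -0.087642
  f(0.562362) = 0.007500
  x_4 = 0.562362 - 0.007500×(0.562362 - 0.623635)/(0.007500 - (-0.087642))
       = 0.567192
Iteration 4:
  f(0.562362) = 0.007500
  f(0.567192) = -0.000076
  x_5 = 0.567192 - (-0.000076)×(0.567192 - 0.562362)/(-0.000076 - 0.007500)
       = 0.567143
Iteration 5:
  f(0.567192) = -0.000076
  f(0.567143) = 0.000000
  x_6 = 0.567143 - 0.000000×(0.567143 - 0.567192)/(0.000000 - (-0.000076))
       = 0.567143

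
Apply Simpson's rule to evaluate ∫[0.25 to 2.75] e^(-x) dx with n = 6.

f(x) = e^(-x)
a = 0.25, b = 2.75, n = 6
h = (b - a)/n = 0.416667

Simpson's rule: (h/3)[f(x₀) + 4f(x₁) + 2f(x₂) + ... + f(xₙ)]

x_0 = 0.2500, f(x_0) = 0.778801, coefficient = 1
x_1 = 0.6667, f(x_1) = 0.513417, coefficient = 4
x_2 = 1.0833, f(x_2) = 0.338465, coefficient = 2
x_3 = 1.5000, f(x_3) = 0.223130, coefficient = 4
x_4 = 1.9167, f(x_4) = 0.147096, coefficient = 2
x_5 = 2.3333, f(x_5) = 0.096972, coefficient = 4
x_6 = 2.7500, f(x_6) = 0.063928, coefficient = 1

I ≈ (0.416667/3) × 5.147929 = 0.714990
Exact value: 0.714873
Error: 0.000117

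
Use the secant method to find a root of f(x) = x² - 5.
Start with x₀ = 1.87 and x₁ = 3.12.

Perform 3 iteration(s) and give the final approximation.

f(x) = x² - 5
x₀ = 1.87, x₁ = 3.12

Secant formula: x_{n+1} = x_n - f(x_n)(x_n - x_{n-1})/(f(x_n) - f(x_{n-1}))

Iteration 1:
  f(1.870000) = -1.503100
  f(3.120000) = 4.734400
  x_2 = 3.120000 - 4.734400×(3.120000 - 1.870000)/(4.734400 - (-1.503100))
       = 2.171222
Iteration 2:
  f(3.120000) = 4.734400
  f(2.171222) = -0.285793
  x_3 = 2.171222 - (-0.285793)×(2.171222 - 3.120000)/(-0.285793 - 4.734400)
       = 2.225235
Iteration 3:
  f(2.171222) = -0.285793
  f(2.225235) = -0.048329
  x_4 = 2.225235 - (-0.048329)×(2.225235 - 2.171222)/(-0.048329 - (-0.285793))
       = 2.236228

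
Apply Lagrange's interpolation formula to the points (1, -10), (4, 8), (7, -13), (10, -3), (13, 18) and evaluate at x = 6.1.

Lagrange interpolation formula:
P(x) = Σ yᵢ × Lᵢ(x)
where Lᵢ(x) = Π_{j≠i} (x - xⱼ)/(xᵢ - xⱼ)

L_0(6.1) = (6.1 - 4)/(1 - 4) × (6.1 - 7)/(1 - 7) × (6.1 - 10)/(1 - 10) × (6.1 - 13)/(1 - 13) = -0.026163
L_1(6.1) = (6.1 - 1)/(4 - 1) × (6.1 - 7)/(4 - 7) × (6.1 - 10)/(4 - 10) × (6.1 - 13)/(4 - 13) = 0.254150
L_2(6.1) = (6.1 - 1)/(7 - 1) × (6.1 - 4)/(7 - 4) × (6.1 - 10)/(7 - 10) × (6.1 - 13)/(7 - 13) = 0.889525
L_3(6.1) = (6.1 - 1)/(10 - 1) × (6.1 - 4)/(10 - 4) × (6.1 - 7)/(10 - 7) × (6.1 - 13)/(10 - 13) = -0.136850
L_4(6.1) = (6.1 - 1)/(13 - 1) × (6.1 - 4)/(13 - 4) × (6.1 - 7)/(13 - 7) × (6.1 - 10)/(13 - 10) = 0.019338

P(6.1) = (-10)×L_0(6.1) + 8×L_1(6.1) + (-13)×L_2(6.1) + (-3)×L_3(6.1) + 18×L_4(6.1)
P(6.1) = -8.510375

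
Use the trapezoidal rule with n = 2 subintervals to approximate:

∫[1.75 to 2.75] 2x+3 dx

f(x) = 2x+3
a = 1.75, b = 2.75, n = 2
h = (b - a)/n = 0.500000

Trapezoidal rule: (h/2)[f(x₀) + 2f(x₁) + 2f(x₂) + ... + f(xₙ)]

x_0 = 1.7500, f(x_0) = 6.500000, coefficient = 1
x_1 = 2.2500, f(x_1) = 7.500000, coefficient = 2
x_2 = 2.7500, f(x_2) = 8.500000, coefficient = 1

I ≈ (0.500000/2) × 30.000000 = 7.500000
Exact value: 7.500000
Error: 0.000000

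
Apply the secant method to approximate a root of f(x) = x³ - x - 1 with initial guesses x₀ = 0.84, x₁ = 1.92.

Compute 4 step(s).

f(x) = x³ - x - 1
x₀ = 0.84, x₁ = 1.92

Secant formula: x_{n+1} = x_n - f(x_n)(x_n - x_{n-1})/(f(x_n) - f(x_{n-1}))

Iteration 1:
  f(0.840000) = -1.247296
  f(1.920000) = 4.157888
  x_2 = 1.920000 - 4.157888×(1.920000 - 0.840000)/(4.157888 - (-1.247296))
       = 1.089220
Iteration 2:
  f(1.920000) = 4.157888
  f(1.089220) = -0.796969
  x_3 = 1.089220 - (-0.796969)×(1.089220 - 1.920000)/(-0.796969 - 4.157888)
       = 1.222848
Iteration 3:
  f(1.089220) = -0.796969
  f(1.222848) = -0.394255
  x_4 = 1.222848 - (-0.394255)×(1.222848 - 1.089220)/(-0.394255 - (-0.796969))
       = 1.353668
Iteration 4:
  f(1.222848) = -0.394255
  f(1.353668) = 0.126817
  x_5 = 1.353668 - 0.126817×(1.353668 - 1.222848)/(0.126817 - (-0.394255))
       = 1.321829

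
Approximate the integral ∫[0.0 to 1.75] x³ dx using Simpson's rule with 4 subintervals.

f(x) = x³
a = 0.0, b = 1.75, n = 4
h = (b - a)/n = 0.437500

Simpson's rule: (h/3)[f(x₀) + 4f(x₁) + 2f(x₂) + ... + f(xₙ)]

x_0 = 0.0000, f(x_0) = 0.000000, coefficient = 1
x_1 = 0.4375, f(x_1) = 0.083740, coefficient = 4
x_2 = 0.8750, f(x_2) = 0.669922, coefficient = 2
x_3 = 1.3125, f(x_3) = 2.260986, coefficient = 4
x_4 = 1.7500, f(x_4) = 5.359375, coefficient = 1

I ≈ (0.437500/3) × 16.078125 = 2.344727
Exact value: 2.344727
Error: 0.000000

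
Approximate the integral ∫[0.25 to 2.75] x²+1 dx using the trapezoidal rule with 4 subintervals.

f(x) = x²+1
a = 0.25, b = 2.75, n = 4
h = (b - a)/n = 0.625000

Trapezoidal rule: (h/2)[f(x₀) + 2f(x₁) + 2f(x₂) + ... + f(xₙ)]

x_0 = 0.2500, f(x_0) = 1.062500, coefficient = 1
x_1 = 0.8750, f(x_1) = 1.765625, coefficient = 2
x_2 = 1.5000, f(x_2) = 3.250000, coefficient = 2
x_3 = 2.1250, f(x_3) = 5.515625, coefficient = 2
x_4 = 2.7500, f(x_4) = 8.562500, coefficient = 1

I ≈ (0.625000/2) × 30.687500 = 9.589844
Exact value: 9.427083
Error: 0.162760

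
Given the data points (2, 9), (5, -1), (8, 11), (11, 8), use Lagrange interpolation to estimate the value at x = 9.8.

Lagrange interpolation formula:
P(x) = Σ yᵢ × Lᵢ(x)
where Lᵢ(x) = Π_{j≠i} (x - xⱼ)/(xᵢ - xⱼ)

L_0(9.8) = (9.8 - 5)/(2 - 5) × (9.8 - 8)/(2 - 8) × (9.8 - 11)/(2 - 11) = 0.064000
L_1(9.8) = (9.8 - 2)/(5 - 2) × (9.8 - 8)/(5 - 8) × (9.8 - 11)/(5 - 11) = -0.312000
L_2(9.8) = (9.8 - 2)/(8 - 2) × (9.8 - 5)/(8 - 5) × (9.8 - 11)/(8 - 11) = 0.832000
L_3(9.8) = (9.8 - 2)/(11 - 2) × (9.8 - 5)/(11 - 5) × (9.8 - 8)/(11 - 8) = 0.416000

P(9.8) = 9×L_0(9.8) + (-1)×L_1(9.8) + 11×L_2(9.8) + 8×L_3(9.8)
P(9.8) = 13.368000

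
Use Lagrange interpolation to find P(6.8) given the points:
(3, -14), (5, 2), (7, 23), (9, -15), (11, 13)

Lagrange interpolation formula:
P(x) = Σ yᵢ × Lᵢ(x)
where Lᵢ(x) = Π_{j≠i} (x - xⱼ)/(xᵢ - xⱼ)

L_0(6.8) = (6.8 - 5)/(3 - 5) × (6.8 - 7)/(3 - 7) × (6.8 - 9)/(3 - 9) × (6.8 - 11)/(3 - 11) = -0.008663
L_1(6.8) = (6.8 - 3)/(5 - 3) × (6.8 - 7)/(5 - 7) × (6.8 - 9)/(5 - 9) × (6.8 - 11)/(5 - 11) = 0.073150
L_2(6.8) = (6.8 - 3)/(7 - 3) × (6.8 - 5)/(7 - 5) × (6.8 - 9)/(7 - 9) × (6.8 - 11)/(7 - 11) = 0.987525
L_3(6.8) = (6.8 - 3)/(9 - 3) × (6.8 - 5)/(9 - 5) × (6.8 - 7)/(9 - 7) × (6.8 - 11)/(9 - 11) = -0.059850
L_4(6.8) = (6.8 - 3)/(11 - 3) × (6.8 - 5)/(11 - 5) × (6.8 - 7)/(11 - 7) × (6.8 - 9)/(11 - 9) = 0.007838

P(6.8) = (-14)×L_0(6.8) + 2×L_1(6.8) + 23×L_2(6.8) + (-15)×L_3(6.8) + 13×L_4(6.8)
P(6.8) = 23.980287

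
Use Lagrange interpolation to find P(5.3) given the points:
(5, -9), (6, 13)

Lagrange interpolation formula:
P(x) = Σ yᵢ × Lᵢ(x)
where Lᵢ(x) = Π_{j≠i} (x - xⱼ)/(xᵢ - xⱼ)

L_0(5.3) = (5.3 - 6)/(5 - 6) = 0.700000
L_1(5.3) = (5.3 - 5)/(6 - 5) = 0.300000

P(5.3) = (-9)×L_0(5.3) + 13×L_1(5.3)
P(5.3) = -2.400000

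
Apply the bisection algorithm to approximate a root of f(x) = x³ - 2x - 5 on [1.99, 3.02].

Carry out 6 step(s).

f(x) = x³ - 2x - 5
Initial interval: [1.99, 3.02]

Iteration 1:
  c_1 = (1.990000 + 3.020000)/2 = 2.505000
  f(c_1) = f(2.505000) = 5.708938
  f(a) × f(c) < 0, new interval: [1.990000, 2.505000]
Iteration 2:
  c_2 = (1.990000 + 2.505000)/2 = 2.247500
  f(c_2) = f(2.247500) = 1.857698
  f(a) × f(c) < 0, new interval: [1.990000, 2.247500]
Iteration 3:
  c_3 = (1.990000 + 2.247500)/2 = 2.118750
  f(c_3) = f(2.118750) = 0.273784
  f(a) × f(c) < 0, new interval: [1.990000, 2.118750]
Iteration 4:
  c_4 = (1.990000 + 2.118750)/2 = 2.054375
  f(c_4) = f(2.054375) = -0.438349
  f(a) × f(c) ≥ 0, new interval: [2.054375, 2.118750]
Iteration 5:
  c_5 = (2.054375 + 2.118750)/2 = 2.086562
  f(c_5) = f(2.086562) = -0.088768
  f(a) × f(c) ≥ 0, new interval: [2.086562, 2.118750]
Iteration 6:
  c_6 = (2.086562 + 2.118750)/2 = 2.102656
  f(c_6) = f(2.102656) = 0.090874
  f(a) × f(c) < 0, new interval: [2.086562, 2.102656]

After 6 iteration(s), the approximation is c_6 = 2.102656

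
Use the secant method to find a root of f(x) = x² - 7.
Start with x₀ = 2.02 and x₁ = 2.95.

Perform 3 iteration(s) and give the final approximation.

f(x) = x² - 7
x₀ = 2.02, x₁ = 2.95

Secant formula: x_{n+1} = x_n - f(x_n)(x_n - x_{n-1})/(f(x_n) - f(x_{n-1}))

Iteration 1:
  f(2.020000) = -2.919600
  f(2.950000) = 1.702500
  x_2 = 2.950000 - 1.702500×(2.950000 - 2.020000)/(1.702500 - (-2.919600))
       = 2.607445
Iteration 2:
  f(2.950000) = 1.702500
  f(2.607445) = -0.201232
  x_3 = 2.607445 - (-0.201232)×(2.607445 - 2.950000)/(-0.201232 - 1.702500)
       = 2.643654
Iteration 3:
  f(2.607445) = -0.201232
  f(2.643654) = -0.011093
  x_4 = 2.643654 - (-0.011093)×(2.643654 - 2.607445)/(-0.011093 - (-0.201232))
       = 2.645767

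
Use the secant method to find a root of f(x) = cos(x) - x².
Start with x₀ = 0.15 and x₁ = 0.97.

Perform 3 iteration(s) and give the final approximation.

f(x) = cos(x) - x²
x₀ = 0.15, x₁ = 0.97

Secant formula: x_{n+1} = x_n - f(x_n)(x_n - x_{n-1})/(f(x_n) - f(x_{n-1}))

Iteration 1:
  f(0.150000) = 0.966271
  f(0.970000) = -0.375600
  x_2 = 0.970000 - (-0.375600)×(0.970000 - 0.150000)/(-0.375600 - 0.966271)
       = 0.740476
Iteration 2:
  f(0.970000) = -0.375600
  f(0.740476) = 0.189844
  x_3 = 0.740476 - 0.189844×(0.740476 - 0.970000)/(0.189844 - (-0.375600))
       = 0.817537
Iteration 3:
  f(0.740476) = 0.189844
  f(0.817537) = 0.015654
  x_4 = 0.817537 - 0.015654×(0.817537 - 0.740476)/(0.015654 - 0.189844)
       = 0.824462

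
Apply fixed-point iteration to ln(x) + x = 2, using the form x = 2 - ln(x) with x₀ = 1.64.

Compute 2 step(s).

Equation: ln(x) + x = 2
Fixed-point form: x = 2 - ln(x)
x₀ = 1.64

x_1 = g(1.640000) = 1.505304
x_2 = g(1.505304) = 1.591005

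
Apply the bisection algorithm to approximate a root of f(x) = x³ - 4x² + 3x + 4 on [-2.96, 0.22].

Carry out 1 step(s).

f(x) = x³ - 4x² + 3x + 4
Initial interval: [-2.96, 0.22]

Iteration 1:
  c_1 = (-2.960000 + 0.220000)/2 = -1.370000
  f(c_1) = f(-1.370000) = -10.188953
  f(a) × f(c) ≥ 0, new interval: [-1.370000, 0.220000]

After 1 iteration(s), the approximation is c_1 = -1.370000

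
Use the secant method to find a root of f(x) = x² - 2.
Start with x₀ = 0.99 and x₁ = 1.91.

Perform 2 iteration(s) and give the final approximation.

f(x) = x² - 2
x₀ = 0.99, x₁ = 1.91

Secant formula: x_{n+1} = x_n - f(x_n)(x_n - x_{n-1})/(f(x_n) - f(x_{n-1}))

Iteration 1:
  f(0.990000) = -1.019900
  f(1.910000) = 1.648100
  x_2 = 1.910000 - 1.648100×(1.910000 - 0.990000)/(1.648100 - (-1.019900))
       = 1.341690
Iteration 2:
  f(1.910000) = 1.648100
  f(1.341690) = -0.199869
  x_3 = 1.341690 - (-0.199869)×(1.341690 - 1.910000)/(-0.199869 - 1.648100)
       = 1.403156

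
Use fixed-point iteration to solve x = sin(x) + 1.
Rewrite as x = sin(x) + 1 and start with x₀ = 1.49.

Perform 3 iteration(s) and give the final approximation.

Equation: x = sin(x) + 1
Fixed-point form: x = sin(x) + 1
x₀ = 1.49

x_1 = g(1.490000) = 1.996738
x_2 = g(1.996738) = 1.910650
x_3 = g(1.910650) = 1.942803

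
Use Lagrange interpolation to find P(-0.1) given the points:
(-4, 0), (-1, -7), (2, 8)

Lagrange interpolation formula:
P(x) = Σ yᵢ × Lᵢ(x)
where Lᵢ(x) = Π_{j≠i} (x - xⱼ)/(xᵢ - xⱼ)

L_0(-0.1) = (-0.1 - (-1))/(-4 - (-1)) × (-0.1 - 2)/(-4 - 2) = -0.105000
L_1(-0.1) = (-0.1 - (-4))/(-1 - (-4)) × (-0.1 - 2)/(-1 - 2) = 0.910000
L_2(-0.1) = (-0.1 - (-4))/(2 - (-4)) × (-0.1 - (-1))/(2 - (-1)) = 0.195000

P(-0.1) = 0×L_0(-0.1) + (-7)×L_1(-0.1) + 8×L_2(-0.1)
P(-0.1) = -4.810000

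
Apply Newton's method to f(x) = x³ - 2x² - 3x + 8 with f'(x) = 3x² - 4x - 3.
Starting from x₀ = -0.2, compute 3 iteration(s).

f(x) = x³ - 2x² - 3x + 8
f'(x) = 3x² - 4x - 3
x₀ = -0.2

Newton-Raphson formula: x_{n+1} = x_n - f(x_n)/f'(x_n)

Iteration 1:
  f(-0.200000) = 8.512000
  f'(-0.200000) = -2.080000
  x_1 = -0.200000 - 8.512000/(-2.080000) = 3.892308
Iteration 2:
  f(3.892308) = 24.991650
  f'(3.892308) = 26.880947
  x_2 = 3.892308 - 24.991650/26.880947 = 2.962592
Iteration 3:
  f(2.962592) = 7.560842
  f'(2.962592) = 11.480480
  x_3 = 2.962592 - 7.560842/11.480480 = 2.304009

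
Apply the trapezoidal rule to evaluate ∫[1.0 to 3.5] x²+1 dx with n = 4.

f(x) = x²+1
a = 1.0, b = 3.5, n = 4
h = (b - a)/n = 0.625000

Trapezoidal rule: (h/2)[f(x₀) + 2f(x₁) + 2f(x₂) + ... + f(xₙ)]

x_0 = 1.0000, f(x_0) = 2.000000, coefficient = 1
x_1 = 1.6250, f(x_1) = 3.640625, coefficient = 2
x_2 = 2.2500, f(x_2) = 6.062500, coefficient = 2
x_3 = 2.8750, f(x_3) = 9.265625, coefficient = 2
x_4 = 3.5000, f(x_4) = 13.250000, coefficient = 1

I ≈ (0.625000/2) × 53.187500 = 16.621094
Exact value: 16.458333
Error: 0.162760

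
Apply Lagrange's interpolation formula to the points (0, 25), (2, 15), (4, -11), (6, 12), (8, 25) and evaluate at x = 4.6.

Lagrange interpolation formula:
P(x) = Σ yᵢ × Lᵢ(x)
where Lᵢ(x) = Π_{j≠i} (x - xⱼ)/(xᵢ - xⱼ)

L_0(4.6) = (4.6 - 2)/(0 - 2) × (4.6 - 4)/(0 - 4) × (4.6 - 6)/(0 - 6) × (4.6 - 8)/(0 - 8) = 0.019337
L_1(4.6) = (4.6 - 0)/(2 - 0) × (4.6 - 4)/(2 - 4) × (4.6 - 6)/(2 - 6) × (4.6 - 8)/(2 - 8) = -0.136850
L_2(4.6) = (4.6 - 0)/(4 - 0) × (4.6 - 2)/(4 - 2) × (4.6 - 6)/(4 - 6) × (4.6 - 8)/(4 - 8) = 0.889525
L_3(4.6) = (4.6 - 0)/(6 - 0) × (4.6 - 2)/(6 - 2) × (4.6 - 4)/(6 - 4) × (4.6 - 8)/(6 - 8) = 0.254150
L_4(4.6) = (4.6 - 0)/(8 - 0) × (4.6 - 2)/(8 - 2) × (4.6 - 4)/(8 - 4) × (4.6 - 6)/(8 - 6) = -0.026162

P(4.6) = 25×L_0(4.6) + 15×L_1(4.6) + (-11)×L_2(4.6) + 12×L_3(4.6) + 25×L_4(4.6)
P(4.6) = -8.958350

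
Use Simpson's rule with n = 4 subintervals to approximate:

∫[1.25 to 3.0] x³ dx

f(x) = x³
a = 1.25, b = 3.0, n = 4
h = (b - a)/n = 0.437500

Simpson's rule: (h/3)[f(x₀) + 4f(x₁) + 2f(x₂) + ... + f(xₙ)]

x_0 = 1.2500, f(x_0) = 1.953125, coefficient = 1
x_1 = 1.6875, f(x_1) = 4.805420, coefficient = 4
x_2 = 2.1250, f(x_2) = 9.595703, coefficient = 2
x_3 = 2.5625, f(x_3) = 16.826416, coefficient = 4
x_4 = 3.0000, f(x_4) = 27.000000, coefficient = 1

I ≈ (0.437500/3) × 134.671875 = 19.639648
Exact value: 19.639648
Error: 0.000000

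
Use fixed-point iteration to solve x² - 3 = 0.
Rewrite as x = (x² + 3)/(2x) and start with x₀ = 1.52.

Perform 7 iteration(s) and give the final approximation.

Equation: x² - 3 = 0
Fixed-point form: x = (x² + 3)/(2x)
x₀ = 1.52

x_1 = g(1.520000) = 1.746842
x_2 = g(1.746842) = 1.732113
x_3 = g(1.732113) = 1.732051
x_4 = g(1.732051) = 1.732051
x_5 = g(1.732051) = 1.732051
x_6 = g(1.732051) = 1.732051
x_7 = g(1.732051) = 1.732051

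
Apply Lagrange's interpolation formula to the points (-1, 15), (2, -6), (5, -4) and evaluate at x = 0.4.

Lagrange interpolation formula:
P(x) = Σ yᵢ × Lᵢ(x)
where Lᵢ(x) = Π_{j≠i} (x - xⱼ)/(xᵢ - xⱼ)

L_0(0.4) = (0.4 - 2)/(-1 - 2) × (0.4 - 5)/(-1 - 5) = 0.408889
L_1(0.4) = (0.4 - (-1))/(2 - (-1)) × (0.4 - 5)/(2 - 5) = 0.715556
L_2(0.4) = (0.4 - (-1))/(5 - (-1)) × (0.4 - 2)/(5 - 2) = -0.124444

P(0.4) = 15×L_0(0.4) + (-6)×L_1(0.4) + (-4)×L_2(0.4)
P(0.4) = 2.337778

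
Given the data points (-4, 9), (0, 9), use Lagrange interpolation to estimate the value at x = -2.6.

Lagrange interpolation formula:
P(x) = Σ yᵢ × Lᵢ(x)
where Lᵢ(x) = Π_{j≠i} (x - xⱼ)/(xᵢ - xⱼ)

L_0(-2.6) = (-2.6 - 0)/(-4 - 0) = 0.650000
L_1(-2.6) = (-2.6 - (-4))/(0 - (-4)) = 0.350000

P(-2.6) = 9×L_0(-2.6) + 9×L_1(-2.6)
P(-2.6) = 9.000000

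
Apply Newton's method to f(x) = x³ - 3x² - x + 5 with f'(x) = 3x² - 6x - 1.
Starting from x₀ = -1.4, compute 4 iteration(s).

f(x) = x³ - 3x² - x + 5
f'(x) = 3x² - 6x - 1
x₀ = -1.4

Newton-Raphson formula: x_{n+1} = x_n - f(x_n)/f'(x_n)

Iteration 1:
  f(-1.400000) = -2.224000
  f'(-1.400000) = 13.280000
  x_1 = -1.400000 - (-2.224000)/13.280000 = -1.232530
Iteration 2:
  f(-1.232530) = -0.197235
  f'(-1.232530) = 10.952572
  x_2 = -1.232530 - (-0.197235)/10.952572 = -1.214522
Iteration 3:
  f(-1.214522) = -0.002166
  f'(-1.214522) = 10.712323
  x_3 = -1.214522 - (-0.002166)/10.712323 = -1.214320
Iteration 4:
  f(-1.214320) = 0.000000
  f'(-1.214320) = 10.709636
  x_4 = -1.214320 - 0.000000/10.709636 = -1.214320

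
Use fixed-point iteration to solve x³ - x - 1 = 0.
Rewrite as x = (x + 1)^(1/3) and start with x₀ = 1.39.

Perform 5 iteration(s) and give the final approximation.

Equation: x³ - x - 1 = 0
Fixed-point form: x = (x + 1)^(1/3)
x₀ = 1.39

x_1 = g(1.390000) = 1.337004
x_2 = g(1.337004) = 1.327048
x_3 = g(1.327048) = 1.325160
x_4 = g(1.325160) = 1.324802
x_5 = g(1.324802) = 1.324734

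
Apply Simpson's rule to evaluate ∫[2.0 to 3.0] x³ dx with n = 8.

f(x) = x³
a = 2.0, b = 3.0, n = 8
h = (b - a)/n = 0.125000

Simpson's rule: (h/3)[f(x₀) + 4f(x₁) + 2f(x₂) + ... + f(xₙ)]

x_0 = 2.0000, f(x_0) = 8.000000, coefficient = 1
x_1 = 2.1250, f(x_1) = 9.595703, coefficient = 4
x_2 = 2.2500, f(x_2) = 11.390625, coefficient = 2
x_3 = 2.3750, f(x_3) = 13.396484, coefficient = 4
x_4 = 2.5000, f(x_4) = 15.625000, coefficient = 2
x_5 = 2.6250, f(x_5) = 18.087891, coefficient = 4
x_6 = 2.7500, f(x_6) = 20.796875, coefficient = 2
x_7 = 2.8750, f(x_7) = 23.763672, coefficient = 4
x_8 = 3.0000, f(x_8) = 27.000000, coefficient = 1

I ≈ (0.125000/3) × 390.000000 = 16.250000
Exact value: 16.250000
Error: 0.000000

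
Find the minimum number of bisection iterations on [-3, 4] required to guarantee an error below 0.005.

We need (b-a)/2^n ≤ 0.005
(4 - (-3))/2^n ≤ 0.005
7/2^n ≤ 0.005
2^n ≥ 1400
n ≥ log₂(1400) = 10.45
n ≥ 11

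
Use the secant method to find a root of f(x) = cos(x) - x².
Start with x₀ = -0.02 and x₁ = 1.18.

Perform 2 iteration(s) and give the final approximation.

f(x) = cos(x) - x²
x₀ = -0.02, x₁ = 1.18

Secant formula: x_{n+1} = x_n - f(x_n)(x_n - x_{n-1})/(f(x_n) - f(x_{n-1}))

Iteration 1:
  f(-0.020000) = 0.999400
  f(1.180000) = -1.011475
  x_2 = 1.180000 - (-1.011475)×(1.180000 - (-0.020000))/(-1.011475 - 0.999400)
       = 0.576397
Iteration 2:
  f(1.180000) = -1.011475
  f(0.576397) = 0.506198
  x_3 = 0.576397 - 0.506198×(0.576397 - 1.180000)/(0.506198 - (-1.011475))
       = 0.777720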